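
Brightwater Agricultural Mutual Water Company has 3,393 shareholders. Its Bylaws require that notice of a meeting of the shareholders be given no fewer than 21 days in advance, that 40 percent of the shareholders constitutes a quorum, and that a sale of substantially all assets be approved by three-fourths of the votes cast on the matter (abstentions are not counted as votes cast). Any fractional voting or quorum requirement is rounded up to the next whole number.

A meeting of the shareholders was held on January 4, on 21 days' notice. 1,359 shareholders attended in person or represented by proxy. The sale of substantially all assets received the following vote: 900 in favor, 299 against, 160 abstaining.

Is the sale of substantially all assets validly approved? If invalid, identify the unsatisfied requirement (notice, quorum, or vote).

Valid — all requirements satisfied.

Notice: 21 days given; 21 required. Satisfied.
Quorum: 40% of 3,393 = 1,357.20, rounded up to 1,358; 1,359 present. Satisfied.
Vote: requires three-fourths of the votes cast (1,359 − 160 abstaining = 1,199); 3/4 of 1199 = 899.25, rounded up to 900, so 900 needed; 900 in favor. Satisfied.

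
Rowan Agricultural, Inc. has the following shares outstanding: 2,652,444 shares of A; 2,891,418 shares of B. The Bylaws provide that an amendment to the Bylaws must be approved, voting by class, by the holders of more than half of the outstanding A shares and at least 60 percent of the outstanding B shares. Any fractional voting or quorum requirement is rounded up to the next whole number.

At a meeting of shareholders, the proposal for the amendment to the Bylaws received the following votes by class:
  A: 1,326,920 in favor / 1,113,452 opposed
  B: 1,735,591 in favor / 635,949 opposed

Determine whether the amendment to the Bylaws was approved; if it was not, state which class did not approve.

A: a majority of 2652444 is 1326223; 1,326,223 required, 1,326,920 in favor — approved.
B: 3/5 of 2891418 = 1734850.80, rounded up to 1734851; 1,734,851 required, 1,735,591 in favor — approved.

Approved — every class gave the required vote.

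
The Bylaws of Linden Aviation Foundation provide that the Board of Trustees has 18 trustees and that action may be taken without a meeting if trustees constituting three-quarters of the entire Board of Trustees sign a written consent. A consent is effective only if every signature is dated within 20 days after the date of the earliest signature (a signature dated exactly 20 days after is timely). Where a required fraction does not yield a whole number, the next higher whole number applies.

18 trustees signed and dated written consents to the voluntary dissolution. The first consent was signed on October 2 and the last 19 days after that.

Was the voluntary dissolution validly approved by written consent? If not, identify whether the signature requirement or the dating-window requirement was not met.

Signatures required: three-quarters of 18 — 3/4 of 18 = 13.50, rounded up to 14, so 14 needed; 18 signed. Sufficient.
Dating window: the latest signature is 19 days after the earliest; the limit is 20 days. Within the window.

Effective — both the signature and dating-window requirements are satisfied.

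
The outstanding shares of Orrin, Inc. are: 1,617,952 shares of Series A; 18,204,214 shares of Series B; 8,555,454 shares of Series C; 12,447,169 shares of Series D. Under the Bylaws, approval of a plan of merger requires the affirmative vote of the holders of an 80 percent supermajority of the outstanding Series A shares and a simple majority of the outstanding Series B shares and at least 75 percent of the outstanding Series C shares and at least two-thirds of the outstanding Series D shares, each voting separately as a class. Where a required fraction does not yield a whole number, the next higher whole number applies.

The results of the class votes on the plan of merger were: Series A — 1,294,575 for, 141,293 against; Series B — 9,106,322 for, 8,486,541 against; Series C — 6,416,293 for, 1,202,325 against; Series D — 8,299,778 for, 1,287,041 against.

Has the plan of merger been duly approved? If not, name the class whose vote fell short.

Not approved — the Series C shares did not give the required vote.

Series A: 4/5 of 1617952 = 1294361.60, rounded up to 1294362; 1,294,362 required, 1,294,575 in favor — approved.
Series B: a majority of 18204214 is 9102108; 9,102,108 required, 9,106,322 in favor — approved.
Series C: 3/4 of 8555454 = 6416590.50, rounded up to 6416591; 6,416,591 required, 6,416,293 in favor — not approved.
Series D: 2/3 of 12447169 = 8298112.67, rounded up to 8298113; 8,298,113 required, 8,299,778 in favor — approved.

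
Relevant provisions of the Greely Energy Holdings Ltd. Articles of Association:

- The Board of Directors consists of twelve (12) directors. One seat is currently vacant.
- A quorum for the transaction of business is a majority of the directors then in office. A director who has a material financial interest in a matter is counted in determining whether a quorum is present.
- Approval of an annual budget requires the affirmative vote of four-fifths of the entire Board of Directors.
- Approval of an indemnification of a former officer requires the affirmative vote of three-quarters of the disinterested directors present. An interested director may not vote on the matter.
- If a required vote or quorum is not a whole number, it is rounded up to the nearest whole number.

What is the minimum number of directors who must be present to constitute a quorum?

A majority of 11 is 6.

6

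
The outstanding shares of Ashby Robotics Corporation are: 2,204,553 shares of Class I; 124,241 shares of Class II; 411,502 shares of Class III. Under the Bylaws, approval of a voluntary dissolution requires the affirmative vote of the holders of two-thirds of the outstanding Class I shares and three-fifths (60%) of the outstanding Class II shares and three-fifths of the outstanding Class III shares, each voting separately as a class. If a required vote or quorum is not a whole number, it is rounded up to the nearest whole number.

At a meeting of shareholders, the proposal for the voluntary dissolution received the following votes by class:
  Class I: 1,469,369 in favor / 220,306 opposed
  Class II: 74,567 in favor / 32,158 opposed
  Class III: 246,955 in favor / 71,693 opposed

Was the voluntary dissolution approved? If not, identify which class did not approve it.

Class I: 2/3 of 2204553 = 1469702; 1,469,702 required, 1,469,369 in favor — not approved.
Class II: 3/5 of 124241 = 74544.60, rounded up to 74545; 74,545 required, 74,567 in favor — approved.
Class III: 3/5 of 411502 = 246901.20, rounded up to 246902; 246,902 required, 246,955 in favor — approved.

Not approved — the Class I shares did not give the required vote.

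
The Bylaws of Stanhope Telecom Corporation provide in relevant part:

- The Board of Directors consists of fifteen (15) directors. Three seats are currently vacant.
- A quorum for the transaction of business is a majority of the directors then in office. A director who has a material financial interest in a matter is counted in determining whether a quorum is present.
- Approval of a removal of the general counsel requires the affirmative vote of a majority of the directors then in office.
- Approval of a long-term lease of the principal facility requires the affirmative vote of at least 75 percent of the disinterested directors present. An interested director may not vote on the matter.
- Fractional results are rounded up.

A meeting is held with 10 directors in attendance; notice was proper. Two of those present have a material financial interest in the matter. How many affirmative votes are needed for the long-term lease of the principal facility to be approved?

The long-term lease of the principal facility requires three-fourths of the disinterested directors present (10 − 2 = 8).
3/4 of 8 = 6.

6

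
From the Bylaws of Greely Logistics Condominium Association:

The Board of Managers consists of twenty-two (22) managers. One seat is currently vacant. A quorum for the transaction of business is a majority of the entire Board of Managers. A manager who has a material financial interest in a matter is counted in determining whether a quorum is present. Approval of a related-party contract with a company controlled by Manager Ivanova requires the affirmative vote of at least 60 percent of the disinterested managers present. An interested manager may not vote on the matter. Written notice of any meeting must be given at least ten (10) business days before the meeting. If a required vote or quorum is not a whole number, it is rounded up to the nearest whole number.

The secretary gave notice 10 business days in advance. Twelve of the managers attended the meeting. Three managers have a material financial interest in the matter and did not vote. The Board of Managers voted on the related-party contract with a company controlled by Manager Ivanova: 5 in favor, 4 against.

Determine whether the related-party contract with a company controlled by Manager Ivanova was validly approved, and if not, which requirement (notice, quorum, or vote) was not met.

Notice: 10 business days given; 10 required (10 ≥ 10). Satisfied.
Quorum: 12 present (interested managers count toward quorum); quorum is 12. Satisfied.
Vote: the related-party contract with a company controlled by Manager Ivanova requires three-fifths of the disinterested managers present (12 − 3 = 9). 3/5 of 9 = 5.40, rounded up to 6, so 6 affirmative votes are needed; 5 voted in favor. Not satisfied.

Invalid — vote requirement not satisfied.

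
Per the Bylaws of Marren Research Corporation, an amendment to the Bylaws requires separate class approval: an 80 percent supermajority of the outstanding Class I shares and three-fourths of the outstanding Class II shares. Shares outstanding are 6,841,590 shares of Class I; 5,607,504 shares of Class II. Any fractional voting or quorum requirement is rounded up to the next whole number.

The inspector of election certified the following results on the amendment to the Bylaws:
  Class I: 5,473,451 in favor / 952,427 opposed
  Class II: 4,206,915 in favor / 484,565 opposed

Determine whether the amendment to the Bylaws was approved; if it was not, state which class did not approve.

Approved — every class gave the required vote.

Class I: 4/5 of 6841590 = 5473272; 5,473,272 required, 5,473,451 in favor — approved.
Class II: 3/4 of 5607504 = 4205628; 4,205,628 required, 4,206,915 in favor — approved.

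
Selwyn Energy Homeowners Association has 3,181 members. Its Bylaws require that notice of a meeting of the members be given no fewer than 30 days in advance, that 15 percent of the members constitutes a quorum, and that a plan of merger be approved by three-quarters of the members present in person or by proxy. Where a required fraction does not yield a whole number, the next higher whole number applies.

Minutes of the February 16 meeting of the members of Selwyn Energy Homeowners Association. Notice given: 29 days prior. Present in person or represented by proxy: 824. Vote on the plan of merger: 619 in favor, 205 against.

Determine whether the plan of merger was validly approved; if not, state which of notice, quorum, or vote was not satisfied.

Notice: 29 days given; 30 required. Not satisfied.
Quorum: 15% of 3,181 = 477.15, rounded up to 478; 824 present. Satisfied.
Vote: requires three-fourths of those present (824); 3/4 of 824 = 618, so 618 needed; 619 in favor. Satisfied.

Invalid — notice requirement not satisfied.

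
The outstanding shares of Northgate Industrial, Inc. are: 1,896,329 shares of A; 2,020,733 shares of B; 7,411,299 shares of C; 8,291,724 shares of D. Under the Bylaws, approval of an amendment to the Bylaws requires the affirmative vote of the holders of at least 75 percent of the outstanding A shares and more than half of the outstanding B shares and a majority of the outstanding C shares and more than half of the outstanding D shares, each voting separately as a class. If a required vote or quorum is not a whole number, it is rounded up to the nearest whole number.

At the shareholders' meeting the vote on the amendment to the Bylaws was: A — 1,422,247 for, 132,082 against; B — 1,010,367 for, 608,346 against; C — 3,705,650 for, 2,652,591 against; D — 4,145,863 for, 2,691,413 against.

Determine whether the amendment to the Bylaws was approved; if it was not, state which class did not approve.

Approved — every class gave the required vote.

A: 3/4 of 1896329 = 1422246.75, rounded up to 1422247; 1,422,247 required, 1,422,247 in favor — approved.
B: a majority of 2020733 is 1010367; 1,010,367 required, 1,010,367 in favor — approved.
C: a majority of 7411299 is 3705650; 3,705,650 required, 3,705,650 in favor — approved.
D: a majority of 8291724 is 4145863; 4,145,863 required, 4,145,863 in favor — approved.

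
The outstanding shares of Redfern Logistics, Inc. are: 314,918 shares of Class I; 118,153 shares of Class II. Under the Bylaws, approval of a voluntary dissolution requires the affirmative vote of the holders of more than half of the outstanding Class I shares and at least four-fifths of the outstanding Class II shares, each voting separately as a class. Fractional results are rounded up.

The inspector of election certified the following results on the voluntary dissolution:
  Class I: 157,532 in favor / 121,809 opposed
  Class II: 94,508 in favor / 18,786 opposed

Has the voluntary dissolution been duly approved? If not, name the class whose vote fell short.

Not approved — the Class II shares did not give the required vote.

Class I: a majority of 314918 is 157460; 157,460 required, 157,532 in favor — approved.
Class II: 4/5 of 118153 = 94522.40, rounded up to 94523; 94,523 required, 94,508 in favor — not approved.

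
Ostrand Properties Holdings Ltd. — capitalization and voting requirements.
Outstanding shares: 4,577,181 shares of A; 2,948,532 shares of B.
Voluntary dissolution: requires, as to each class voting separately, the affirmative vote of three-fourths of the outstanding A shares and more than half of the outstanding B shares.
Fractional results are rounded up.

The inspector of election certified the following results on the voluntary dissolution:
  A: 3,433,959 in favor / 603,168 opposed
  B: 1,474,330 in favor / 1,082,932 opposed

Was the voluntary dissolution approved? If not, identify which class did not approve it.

Approved — every class gave the required vote.

A: 3/4 of 4577181 = 3432885.75, rounded up to 3432886; 3,432,886 required, 3,433,959 in favor — approved.
B: a majority of 2948532 is 1474267; 1,474,267 required, 1,474,330 in favor — approved.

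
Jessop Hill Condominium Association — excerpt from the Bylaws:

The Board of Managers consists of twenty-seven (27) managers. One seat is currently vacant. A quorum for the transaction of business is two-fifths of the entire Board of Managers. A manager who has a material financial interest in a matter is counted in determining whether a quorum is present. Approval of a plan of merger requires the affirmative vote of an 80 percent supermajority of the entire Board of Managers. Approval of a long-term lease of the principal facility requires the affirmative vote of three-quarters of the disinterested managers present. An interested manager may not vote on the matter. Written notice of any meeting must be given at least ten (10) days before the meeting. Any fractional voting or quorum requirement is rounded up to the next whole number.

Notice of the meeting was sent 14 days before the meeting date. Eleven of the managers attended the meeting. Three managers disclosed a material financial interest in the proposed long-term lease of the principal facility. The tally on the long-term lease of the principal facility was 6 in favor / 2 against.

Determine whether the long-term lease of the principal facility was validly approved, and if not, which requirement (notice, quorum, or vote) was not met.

Notice: 14 days given; 10 required (14 ≥ 10). Satisfied.
Quorum: 11 present (interested managers count toward quorum); quorum is 11. Satisfied.
Vote: the long-term lease of the principal facility requires three-fourths of the disinterested managers present (11 − 3 = 8). 3/4 of 8 = 6, so 6 affirmative votes are needed; 6 voted in favor. Satisfied.

Valid — all requirements satisfied.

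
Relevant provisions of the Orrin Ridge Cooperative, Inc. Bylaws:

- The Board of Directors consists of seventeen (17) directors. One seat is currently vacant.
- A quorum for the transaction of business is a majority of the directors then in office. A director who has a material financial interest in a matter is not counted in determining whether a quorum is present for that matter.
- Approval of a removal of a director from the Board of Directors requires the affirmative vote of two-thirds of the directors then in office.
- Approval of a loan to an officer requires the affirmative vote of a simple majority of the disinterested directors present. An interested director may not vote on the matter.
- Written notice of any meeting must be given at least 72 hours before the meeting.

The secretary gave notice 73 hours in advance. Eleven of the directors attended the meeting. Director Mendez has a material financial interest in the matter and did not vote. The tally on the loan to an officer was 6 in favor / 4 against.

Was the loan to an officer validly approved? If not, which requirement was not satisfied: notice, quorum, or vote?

Notice: 73 hours given; 72 required (73 ≥ 72). Satisfied.
Quorum: 11 present, but the 1 interested director does not count, leaving 10. Quorum is 9. Satisfied.
Vote: the loan to an officer requires a majority of the disinterested directors present (11 − 1 = 10). A majority of 10 is 6, so 6 affirmative votes are needed; 6 voted in favor. Satisfied.

Valid — all requirements satisfied.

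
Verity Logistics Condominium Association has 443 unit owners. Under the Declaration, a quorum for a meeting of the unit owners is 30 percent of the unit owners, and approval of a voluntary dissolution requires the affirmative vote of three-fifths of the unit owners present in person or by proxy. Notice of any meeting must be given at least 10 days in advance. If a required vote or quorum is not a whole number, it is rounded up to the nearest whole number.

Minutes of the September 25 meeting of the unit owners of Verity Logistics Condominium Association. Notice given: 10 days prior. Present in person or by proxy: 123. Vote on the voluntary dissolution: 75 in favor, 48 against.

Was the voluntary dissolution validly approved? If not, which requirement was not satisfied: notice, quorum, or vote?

Invalid — quorum requirement not satisfied.

Notice: 10 days given; 10 required. Satisfied.
Quorum: 30% of 443 = 132.90, rounded up to 133; 123 present. Not satisfied.
Vote: requires three-fifths of those present (123); 3/5 of 123 = 73.80, rounded up to 74, so 74 needed; 75 in favor. Satisfied.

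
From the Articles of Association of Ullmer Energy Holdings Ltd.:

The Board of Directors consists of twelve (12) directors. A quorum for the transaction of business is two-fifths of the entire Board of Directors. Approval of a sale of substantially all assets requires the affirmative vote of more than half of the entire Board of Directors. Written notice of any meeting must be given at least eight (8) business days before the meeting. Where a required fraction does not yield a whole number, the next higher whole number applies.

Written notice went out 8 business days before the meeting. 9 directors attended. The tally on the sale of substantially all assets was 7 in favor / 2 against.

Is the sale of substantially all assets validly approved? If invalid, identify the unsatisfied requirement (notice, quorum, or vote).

Valid — all requirements satisfied.

Notice: 8 business days given; 8 required (8 ≥ 8). Satisfied.
Quorum: 9 present; quorum is 5. Satisfied.
Vote: the sale of substantially all assets requires a majority of the entire Board of Directors (12). A majority of 12 is 7, so 7 affirmative votes are needed; 7 voted in favor. Satisfied.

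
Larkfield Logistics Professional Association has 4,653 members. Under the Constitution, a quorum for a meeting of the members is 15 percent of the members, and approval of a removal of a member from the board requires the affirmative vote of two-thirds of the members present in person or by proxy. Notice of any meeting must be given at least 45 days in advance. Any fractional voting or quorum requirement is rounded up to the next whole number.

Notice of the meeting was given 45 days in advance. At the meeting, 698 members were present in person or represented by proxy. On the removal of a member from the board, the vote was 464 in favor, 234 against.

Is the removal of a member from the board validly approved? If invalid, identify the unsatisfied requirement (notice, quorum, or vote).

Notice: 45 days given; 45 required. Satisfied.
Quorum: 15% of 4,653 = 697.95, rounded up to 698; 698 present. Satisfied.
Vote: requires two-thirds of those present (698); 2/3 of 698 = 465.33, rounded up to 466, so 466 needed; 464 in favor. Not satisfied.

Invalid — vote requirement not satisfied.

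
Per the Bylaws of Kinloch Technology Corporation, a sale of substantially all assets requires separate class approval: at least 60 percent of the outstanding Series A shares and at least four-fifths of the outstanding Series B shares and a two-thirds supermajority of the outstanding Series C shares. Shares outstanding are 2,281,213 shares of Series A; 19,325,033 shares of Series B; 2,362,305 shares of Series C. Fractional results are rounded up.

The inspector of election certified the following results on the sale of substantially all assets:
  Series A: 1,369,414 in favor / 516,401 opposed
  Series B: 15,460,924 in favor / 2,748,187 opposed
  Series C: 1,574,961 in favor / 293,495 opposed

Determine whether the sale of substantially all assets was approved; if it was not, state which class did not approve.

Approved — every class gave the required vote.

Series A: 3/5 of 2281213 = 1368727.80, rounded up to 1368728; 1,368,728 required, 1,369,414 in favor — approved.
Series B: 4/5 of 19325033 = 15460026.40, rounded up to 15460027; 15,460,027 required, 15,460,924 in favor — approved.
Series C: 2/3 of 2362305 = 1574870; 1,574,870 required, 1,574,961 in favor — approved.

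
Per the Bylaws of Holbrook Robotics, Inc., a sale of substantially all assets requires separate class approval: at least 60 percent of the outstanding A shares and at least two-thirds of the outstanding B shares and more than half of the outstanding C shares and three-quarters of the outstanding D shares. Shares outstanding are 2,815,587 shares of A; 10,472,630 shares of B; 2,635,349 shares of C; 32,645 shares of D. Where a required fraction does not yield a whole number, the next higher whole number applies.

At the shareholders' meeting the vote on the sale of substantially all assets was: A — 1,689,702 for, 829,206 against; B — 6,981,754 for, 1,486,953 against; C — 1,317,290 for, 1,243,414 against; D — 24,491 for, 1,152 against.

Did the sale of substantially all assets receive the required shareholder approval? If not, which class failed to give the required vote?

A: 3/5 of 2815587 = 1689352.20, rounded up to 1689353; 1,689,353 required, 1,689,702 in favor — approved.
B: 2/3 of 10472630 = 6981753.33, rounded up to 6981754; 6,981,754 required, 6,981,754 in favor — approved.
C: a majority of 2635349 is 1317675; 1,317,675 required, 1,317,290 in favor — not approved.
D: 3/4 of 32645 = 24483.75, rounded up to 24484; 24,484 required, 24,491 in favor — approved.

Not approved — the C shares did not give the required vote.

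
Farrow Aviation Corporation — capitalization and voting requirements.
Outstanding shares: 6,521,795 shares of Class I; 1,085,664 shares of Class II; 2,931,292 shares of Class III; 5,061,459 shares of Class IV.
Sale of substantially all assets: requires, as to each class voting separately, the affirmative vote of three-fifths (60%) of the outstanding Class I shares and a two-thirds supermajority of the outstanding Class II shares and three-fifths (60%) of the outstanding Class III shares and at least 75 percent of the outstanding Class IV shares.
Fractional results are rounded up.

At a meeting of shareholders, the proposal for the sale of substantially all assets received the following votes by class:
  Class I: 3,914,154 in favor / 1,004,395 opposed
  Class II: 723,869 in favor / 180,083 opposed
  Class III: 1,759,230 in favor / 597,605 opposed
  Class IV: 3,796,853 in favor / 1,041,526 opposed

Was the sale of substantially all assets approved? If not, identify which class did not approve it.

Class I: 3/5 of 6521795 = 3913077; 3,913,077 required, 3,914,154 in favor — approved.
Class II: 2/3 of 1085664 = 723776; 723,776 required, 723,869 in favor — approved.
Class III: 3/5 of 2931292 = 1758775.20, rounded up to 1758776; 1,758,776 required, 1,759,230 in favor — approved.
Class IV: 3/4 of 5061459 = 3796094.25, rounded up to 3796095; 3,796,095 required, 3,796,853 in favor — approved.

Approved — every class gave the required vote.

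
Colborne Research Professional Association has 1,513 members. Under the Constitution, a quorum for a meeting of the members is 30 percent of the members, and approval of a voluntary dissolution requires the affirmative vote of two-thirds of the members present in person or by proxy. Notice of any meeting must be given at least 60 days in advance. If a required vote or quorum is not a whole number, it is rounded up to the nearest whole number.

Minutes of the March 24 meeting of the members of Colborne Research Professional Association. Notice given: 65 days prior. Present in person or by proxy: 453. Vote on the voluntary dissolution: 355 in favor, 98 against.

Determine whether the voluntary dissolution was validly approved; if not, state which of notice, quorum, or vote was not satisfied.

Invalid — quorum requirement not satisfied.

Notice: 65 days given; 60 required. Satisfied.
Quorum: 30% of 1,513 = 453.90, rounded up to 454; 453 present. Not satisfied.
Vote: requires two-thirds of those present (453); 2/3 of 453 = 302, so 302 needed; 355 in favor. Satisfied.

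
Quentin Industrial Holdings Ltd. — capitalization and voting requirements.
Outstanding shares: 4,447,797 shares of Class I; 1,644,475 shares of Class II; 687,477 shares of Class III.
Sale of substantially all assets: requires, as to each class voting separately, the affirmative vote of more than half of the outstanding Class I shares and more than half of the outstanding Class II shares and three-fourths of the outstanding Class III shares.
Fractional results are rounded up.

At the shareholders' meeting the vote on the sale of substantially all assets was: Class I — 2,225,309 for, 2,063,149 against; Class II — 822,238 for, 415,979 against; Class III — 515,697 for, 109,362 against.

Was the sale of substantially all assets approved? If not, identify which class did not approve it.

Class I: a majority of 4447797 is 2223899; 2,223,899 required, 2,225,309 in favor — approved.
Class II: a majority of 1644475 is 822238; 822,238 required, 822,238 in favor — approved.
Class III: 3/4 of 687477 = 515607.75, rounded up to 515608; 515,608 required, 515,697 in favor — approved.

Approved — every class gave the required vote.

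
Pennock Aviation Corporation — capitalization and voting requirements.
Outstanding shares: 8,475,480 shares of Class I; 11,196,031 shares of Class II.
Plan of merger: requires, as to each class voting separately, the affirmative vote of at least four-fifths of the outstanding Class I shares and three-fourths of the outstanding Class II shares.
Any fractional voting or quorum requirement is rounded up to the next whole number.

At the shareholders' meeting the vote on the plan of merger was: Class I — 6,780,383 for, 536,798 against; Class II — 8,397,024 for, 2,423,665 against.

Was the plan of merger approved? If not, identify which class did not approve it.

Not approved — the Class I shares did not give the required vote.

Class I: 4/5 of 8475480 = 6780384; 6,780,384 required, 6,780,383 in favor — not approved.
Class II: 3/4 of 11196031 = 8397023.25, rounded up to 8397024; 8,397,024 required, 8,397,024 in favor — approved.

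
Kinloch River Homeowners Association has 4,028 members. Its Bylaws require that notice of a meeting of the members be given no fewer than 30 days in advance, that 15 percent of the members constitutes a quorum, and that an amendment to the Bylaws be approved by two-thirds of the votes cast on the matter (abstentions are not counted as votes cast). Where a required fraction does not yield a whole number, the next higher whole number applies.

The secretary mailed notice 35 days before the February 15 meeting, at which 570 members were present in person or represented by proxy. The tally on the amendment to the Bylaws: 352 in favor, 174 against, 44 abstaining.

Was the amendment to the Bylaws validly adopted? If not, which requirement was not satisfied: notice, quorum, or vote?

Notice: 35 days given; 30 required. Satisfied.
Quorum: 15% of 4,028 = 604.20, rounded up to 605; 570 present. Not satisfied.
Vote: requires two-thirds of the votes cast (570 − 44 abstaining = 526); 2/3 of 526 = 350.67, rounded up to 351, so 351 needed; 352 in favor. Satisfied.

Invalid — quorum requirement not satisfied.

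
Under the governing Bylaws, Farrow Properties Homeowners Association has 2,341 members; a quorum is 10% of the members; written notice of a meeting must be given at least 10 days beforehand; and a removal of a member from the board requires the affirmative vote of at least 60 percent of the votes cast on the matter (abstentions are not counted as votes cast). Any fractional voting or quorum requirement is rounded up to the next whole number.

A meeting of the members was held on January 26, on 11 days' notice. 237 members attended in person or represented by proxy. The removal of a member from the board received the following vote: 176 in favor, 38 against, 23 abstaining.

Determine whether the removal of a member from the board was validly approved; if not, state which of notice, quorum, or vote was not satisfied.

Notice: 11 days given; 10 required. Satisfied.
Quorum: 10% of 2,341 = 234.10, rounded up to 235; 237 present. Satisfied.
Vote: requires three-fifths of the votes cast (237 − 23 abstaining = 214); 3/5 of 214 = 128.40, rounded up to 129, so 129 needed; 176 in favor. Satisfied.

Valid — all requirements satisfied.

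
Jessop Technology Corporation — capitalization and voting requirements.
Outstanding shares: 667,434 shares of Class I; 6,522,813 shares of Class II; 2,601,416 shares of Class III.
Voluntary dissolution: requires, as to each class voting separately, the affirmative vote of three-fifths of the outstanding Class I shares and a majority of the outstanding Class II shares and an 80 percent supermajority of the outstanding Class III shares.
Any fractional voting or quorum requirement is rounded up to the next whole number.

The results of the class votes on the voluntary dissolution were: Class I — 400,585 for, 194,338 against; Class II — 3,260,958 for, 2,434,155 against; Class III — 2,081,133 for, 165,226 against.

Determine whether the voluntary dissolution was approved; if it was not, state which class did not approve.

Not approved — the Class II shares did not give the required vote.

Class I: 3/5 of 667434 = 400460.40, rounded up to 400461; 400,461 required, 400,585 in favor — approved.
Class II: a majority of 6522813 is 3261407; 3,261,407 required, 3,260,958 in favor — not approved.
Class III: 4/5 of 2601416 = 2081132.80, rounded up to 2081133; 2,081,133 required, 2,081,133 in favor — approved.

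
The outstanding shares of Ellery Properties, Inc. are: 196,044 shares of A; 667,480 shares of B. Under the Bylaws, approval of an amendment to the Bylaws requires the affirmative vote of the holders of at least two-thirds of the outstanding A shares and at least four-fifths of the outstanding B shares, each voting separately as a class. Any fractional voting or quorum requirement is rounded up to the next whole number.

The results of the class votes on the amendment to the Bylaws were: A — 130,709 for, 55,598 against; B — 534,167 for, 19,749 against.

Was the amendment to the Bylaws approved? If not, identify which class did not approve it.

A: 2/3 of 196044 = 130696; 130,696 required, 130,709 in favor — approved.
B: 4/5 of 667480 = 533984; 533,984 required, 534,167 in favor — approved.

Approved — every class gave the required vote.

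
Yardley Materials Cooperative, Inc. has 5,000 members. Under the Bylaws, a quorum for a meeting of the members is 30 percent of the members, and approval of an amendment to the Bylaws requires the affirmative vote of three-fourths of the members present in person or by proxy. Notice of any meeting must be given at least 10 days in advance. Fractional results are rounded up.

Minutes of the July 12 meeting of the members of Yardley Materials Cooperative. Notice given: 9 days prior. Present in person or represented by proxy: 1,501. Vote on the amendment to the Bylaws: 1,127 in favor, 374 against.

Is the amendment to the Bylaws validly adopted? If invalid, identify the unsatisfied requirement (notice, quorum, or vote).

Notice: 9 days given; 10 required. Not satisfied.
Quorum: 30% of 5,000 = 1,500; 1,501 present. Satisfied.
Vote: requires three-fourths of those present (1,501); 3/4 of 1501 = 1125.75, rounded up to 1126, so 1,126 needed; 1,127 in favor. Satisfied.

Invalid — notice requirement not satisfied.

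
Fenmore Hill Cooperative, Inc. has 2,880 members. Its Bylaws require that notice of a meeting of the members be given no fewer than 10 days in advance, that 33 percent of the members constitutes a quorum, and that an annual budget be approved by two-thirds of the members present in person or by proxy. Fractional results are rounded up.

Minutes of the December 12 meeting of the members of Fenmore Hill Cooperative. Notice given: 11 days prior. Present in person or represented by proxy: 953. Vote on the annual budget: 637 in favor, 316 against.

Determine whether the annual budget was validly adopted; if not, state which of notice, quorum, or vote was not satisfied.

Valid — all requirements satisfied.

Notice: 11 days given; 10 required. Satisfied.
Quorum: 33% of 2,880 = 950.40, rounded up to 951; 953 present. Satisfied.
Vote: requires two-thirds of those present (953); 2/3 of 953 = 635.33, rounded up to 636, so 636 needed; 637 in favor. Satisfied.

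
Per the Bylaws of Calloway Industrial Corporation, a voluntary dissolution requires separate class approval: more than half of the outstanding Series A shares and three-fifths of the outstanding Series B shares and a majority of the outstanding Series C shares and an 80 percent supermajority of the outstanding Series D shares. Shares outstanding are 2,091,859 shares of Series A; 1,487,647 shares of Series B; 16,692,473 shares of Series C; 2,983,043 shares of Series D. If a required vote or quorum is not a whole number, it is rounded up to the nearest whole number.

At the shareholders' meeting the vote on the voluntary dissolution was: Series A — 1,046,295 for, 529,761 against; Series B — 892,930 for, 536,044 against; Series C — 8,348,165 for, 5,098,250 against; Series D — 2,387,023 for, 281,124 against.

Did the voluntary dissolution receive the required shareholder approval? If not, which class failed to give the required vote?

Series A: a majority of 2091859 is 1045930; 1,045,930 required, 1,046,295 in favor — approved.
Series B: 3/5 of 1487647 = 892588.20, rounded up to 892589; 892,589 required, 892,930 in favor — approved.
Series C: a majority of 16692473 is 8346237; 8,346,237 required, 8,348,165 in favor — approved.
Series D: 4/5 of 2983043 = 2386434.40, rounded up to 2386435; 2,386,435 required, 2,387,023 in favor — approved.

Approved — every class gave the required vote.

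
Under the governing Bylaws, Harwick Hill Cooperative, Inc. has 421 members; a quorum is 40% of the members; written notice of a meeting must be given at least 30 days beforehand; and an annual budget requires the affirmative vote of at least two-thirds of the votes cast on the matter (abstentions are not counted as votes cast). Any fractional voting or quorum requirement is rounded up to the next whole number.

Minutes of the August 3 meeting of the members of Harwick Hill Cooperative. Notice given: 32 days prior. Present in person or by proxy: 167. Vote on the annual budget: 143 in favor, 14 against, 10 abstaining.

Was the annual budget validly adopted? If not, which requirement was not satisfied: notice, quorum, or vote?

Notice: 32 days given; 30 required. Satisfied.
Quorum: 40% of 421 = 168.40, rounded up to 169; 167 present. Not satisfied.
Vote: requires two-thirds of the votes cast (167 − 10 abstaining = 157); 2/3 of 157 = 104.67, rounded up to 105, so 105 needed; 143 in favor. Satisfied.

Invalid — quorum requirement not satisfied.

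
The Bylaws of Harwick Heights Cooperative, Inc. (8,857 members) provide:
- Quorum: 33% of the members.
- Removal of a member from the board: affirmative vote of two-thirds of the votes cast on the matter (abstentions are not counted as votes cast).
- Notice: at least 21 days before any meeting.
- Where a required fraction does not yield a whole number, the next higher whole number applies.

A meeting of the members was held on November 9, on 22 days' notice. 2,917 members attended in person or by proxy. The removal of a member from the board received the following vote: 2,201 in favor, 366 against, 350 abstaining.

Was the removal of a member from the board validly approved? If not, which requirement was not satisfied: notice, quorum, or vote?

Invalid — quorum requirement not satisfied.

Notice: 22 days given; 21 required. Satisfied.
Quorum: 33% of 8,857 = 2,922.81, rounded up to 2,923; 2,917 present. Not satisfied.
Vote: requires two-thirds of the votes cast (2,917 − 350 abstaining = 2,567); 2/3 of 2567 = 1711.33, rounded up to 1712, so 1,712 needed; 2,201 in favor. Satisfied.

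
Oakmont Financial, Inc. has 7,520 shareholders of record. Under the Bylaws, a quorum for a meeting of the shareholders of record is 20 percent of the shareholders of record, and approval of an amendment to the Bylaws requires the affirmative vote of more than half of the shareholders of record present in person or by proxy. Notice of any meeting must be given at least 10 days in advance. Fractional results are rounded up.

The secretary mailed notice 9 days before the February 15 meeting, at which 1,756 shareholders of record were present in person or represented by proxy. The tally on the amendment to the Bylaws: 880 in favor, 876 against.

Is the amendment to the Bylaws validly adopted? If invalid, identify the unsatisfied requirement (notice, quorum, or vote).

Invalid — notice requirement not satisfied.

Notice: 9 days given; 10 required. Not satisfied.
Quorum: 20% of 7,520 = 1,504; 1,756 present. Satisfied.
Vote: requires a majority of those present (1,756); a majority of 1756 is 879, so 879 needed; 880 in favor. Satisfied.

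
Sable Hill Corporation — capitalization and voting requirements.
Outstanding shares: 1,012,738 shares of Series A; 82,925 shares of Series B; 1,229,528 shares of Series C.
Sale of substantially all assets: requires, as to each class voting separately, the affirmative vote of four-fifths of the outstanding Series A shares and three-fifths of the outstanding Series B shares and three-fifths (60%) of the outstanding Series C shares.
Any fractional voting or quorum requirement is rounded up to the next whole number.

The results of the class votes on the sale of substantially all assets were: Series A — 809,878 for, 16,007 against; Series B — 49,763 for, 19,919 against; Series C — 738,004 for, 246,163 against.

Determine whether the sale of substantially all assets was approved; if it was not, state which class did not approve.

Series A: 4/5 of 1012738 = 810190.40, rounded up to 810191; 810,191 required, 809,878 in favor — not approved.
Series B: 3/5 of 82925 = 49755; 49,755 required, 49,763 in favor — approved.
Series C: 3/5 of 1229528 = 737716.80, rounded up to 737717; 737,717 required, 738,004 in favor — approved.

Not approved — the Series A shares did not give the required vote.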